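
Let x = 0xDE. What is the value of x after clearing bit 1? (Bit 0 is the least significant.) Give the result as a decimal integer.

220

x = 011011110
bit 1 is currently 1; clear it via x & ~(1 << 1) = x & ~2
→ 011011100 = 220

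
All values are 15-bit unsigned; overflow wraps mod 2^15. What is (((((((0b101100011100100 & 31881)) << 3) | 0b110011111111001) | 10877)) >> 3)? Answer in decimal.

0b101100011100100 = 101100011100100
31881 = 111110010001001
→ & → 101100010000000 = 22656
→ << 3 (mod 2^15) → 100010000000000 = 17408
0b110011111111001 = 110011111111001
→ | → 110011111111001 = 26617
10877 = 010101001111101
→ | → 110111111111101 = 28669
→ >> 3 → 000110111111111 = 3583

3583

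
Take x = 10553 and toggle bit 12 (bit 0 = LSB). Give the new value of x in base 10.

14649

x = 010100100111001
bit 12 is currently 0; toggle it via x ^ (1 << 12) = x ^ 4096
→ 011100100111001 = 14649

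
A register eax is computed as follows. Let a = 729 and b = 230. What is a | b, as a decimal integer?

767

729 = 1011011001
230 = 0011100110
 OR → 1011111111 = 767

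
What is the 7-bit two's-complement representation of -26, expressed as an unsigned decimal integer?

102

26 in 7 bits: 0011010
Invert: 1100101
Add 1:  1100110 = 102
(Check: 2^7 - 26 = 128 - 26 = 102.)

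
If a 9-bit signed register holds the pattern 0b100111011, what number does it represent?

pattern = 100111011 (MSB is 1 ⇒ negative)
Invert: 011000100, add 1 → 011000101 = 197, so the value is -197.
(Equivalently: 315 - 2^9 = 315 - 512 = -197.)

-197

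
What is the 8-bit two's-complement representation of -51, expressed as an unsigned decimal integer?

205

51 in 8 bits: 00110011
Invert: 11001100
Add 1:  11001101 = 205
(Check: 2^8 - 51 = 256 - 51 = 205.)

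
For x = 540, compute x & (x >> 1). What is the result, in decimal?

12

x = 1000011100 = 540
x>>1 = 0100001110
AND  = 0000001100 = 12
(x & (x >> 1) has a 1 wherever x has two consecutive 1 bits.)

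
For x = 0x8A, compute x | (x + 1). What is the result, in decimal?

x = 10001010 = 138
x + 1 = 10001011
OR    = 10001011 = 139
(x | (x + 1) sets the lowest cleared bit.)

139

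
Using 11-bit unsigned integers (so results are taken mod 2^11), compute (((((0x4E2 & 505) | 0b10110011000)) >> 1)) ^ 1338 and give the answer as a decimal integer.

0x4E2 = 10011100010
505 = 00111111001
→ & → 00011100000 = 224
0b10110011000 = 10110011000
→ | → 10111111000 = 1528
→ >> 1 → 01011111100 = 764
1338 = 10100111010
→ ^ → 11111000110 = 1990

1990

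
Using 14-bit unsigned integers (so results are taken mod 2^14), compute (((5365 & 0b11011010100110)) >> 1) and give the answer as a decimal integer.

2642

5365 = 01010011110101
0b11011010100110 = 11011010100110
→ & → 01010010100100 = 5284
→ >> 1 → 00101001010010 = 2642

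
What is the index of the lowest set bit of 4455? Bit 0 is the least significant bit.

0

4455 = 1000101100111
Trailing zeros: 0, so the lowest set bit is bit 0 (value 1).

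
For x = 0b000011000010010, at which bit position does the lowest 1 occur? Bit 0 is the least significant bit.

0b000011000010010 = 11000010010
Trailing zeros: 1, so the lowest set bit is bit 1 (value 2).

1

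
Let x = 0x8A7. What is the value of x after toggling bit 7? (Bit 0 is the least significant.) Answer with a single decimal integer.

2087

x = 100010100111
bit 7 is currently 1; toggle it via x ^ (1 << 7) = x ^ 128
→ 100000100111 = 2087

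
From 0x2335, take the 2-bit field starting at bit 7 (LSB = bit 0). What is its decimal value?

v = 10001100110101
Shift right by 7: 1000110
Mask low 2 bits: 10 = 2

2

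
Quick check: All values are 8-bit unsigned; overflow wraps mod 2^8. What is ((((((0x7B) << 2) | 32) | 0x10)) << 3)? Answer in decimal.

0x7B = 01111011
→ << 2 (mod 2^8) → 11101100 = 236
32 = 00100000
→ | → 11101100 = 236
0x10 = 00010000
→ | → 11111100 = 252
→ << 3 (mod 2^8) → 11100000 = 224

224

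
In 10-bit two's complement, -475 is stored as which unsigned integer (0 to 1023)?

549

475 in 10 bits: 0111011011
Invert: 1000100100
Add 1:  1000100101 = 549
(Check: 2^10 - 475 = 1024 - 475 = 549.)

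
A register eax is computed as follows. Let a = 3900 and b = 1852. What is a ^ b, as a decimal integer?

2048

3900 = 111100111100
1852 = 011100111100
XOR → 100000000000 = 2048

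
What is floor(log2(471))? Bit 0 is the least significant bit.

8

471 = 111010111
The topmost 1 is at position 8 (since 2^8 = 256 ≤ 471 < 512).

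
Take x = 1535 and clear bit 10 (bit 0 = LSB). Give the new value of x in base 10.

511

x = 010111111111
bit 10 is currently 1; clear it via x & ~(1 << 10) = x & ~1024
→ 000111111111 = 511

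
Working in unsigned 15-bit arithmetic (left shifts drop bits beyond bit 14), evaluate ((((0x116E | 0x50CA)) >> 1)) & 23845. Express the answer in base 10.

0x116E = 001000101101110
0x50CA = 101000011001010
→ | → 101000111101110 = 20974
→ >> 1 → 010100011110111 = 10487
23845 = 101110100100101
→ & → 000100000100101 = 2085

2085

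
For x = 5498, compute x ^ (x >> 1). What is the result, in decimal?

x = 1010101111010 = 5498
x>>1 = 0101010111101
XOR  = 1111111000111 = 8135
(x ^ (x >> 1) gives the standard binary-reflected Gray code of x.)

8135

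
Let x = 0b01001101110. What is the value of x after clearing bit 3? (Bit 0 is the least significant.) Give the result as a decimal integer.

614

x = 01001101110
bit 3 is currently 1; clear it via x & ~(1 << 3) = x & ~8
→ 01001100110 = 614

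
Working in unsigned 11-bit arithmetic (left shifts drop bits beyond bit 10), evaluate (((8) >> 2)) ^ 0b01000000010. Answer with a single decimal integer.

8 = 00000001000
→ >> 2 → 00000000010 = 2
0b01000000010 = 01000000010
→ ^ → 01000000000 = 512

512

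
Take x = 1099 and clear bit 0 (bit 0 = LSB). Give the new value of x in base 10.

x = 010001001011
bit 0 is currently 1; clear it via x & ~(1 << 0) = x & ~1
→ 010001001010 = 1098

1098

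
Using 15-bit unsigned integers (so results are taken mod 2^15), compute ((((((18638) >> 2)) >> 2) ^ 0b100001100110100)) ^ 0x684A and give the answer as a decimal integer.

12274

18638 = 100100011001110
→ >> 2 → 001001000110011 = 4659
→ >> 2 → 000010010001100 = 1164
0b100001100110100 = 100001100110100
→ ^ → 100011110111000 = 18360
0x684A = 110100001001010
→ ^ → 010111111110010 = 12274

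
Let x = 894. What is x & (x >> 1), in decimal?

318

x = 1101111110 = 894
x>>1 = 0110111111
AND  = 0100111110 = 318
(x & (x >> 1) has a 1 wherever x has two consecutive 1 bits.)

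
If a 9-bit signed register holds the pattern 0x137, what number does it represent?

-201

pattern = 100110111 (MSB is 1 ⇒ negative)
Invert: 011001000, add 1 → 011001001 = 201, so the value is -201.
(Equivalently: 311 - 2^9 = 311 - 512 = -201.)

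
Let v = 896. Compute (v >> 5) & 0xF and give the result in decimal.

12

v = 01110000000
Shift right by 5: 011100
Mask low 4 bits: 1100 = 12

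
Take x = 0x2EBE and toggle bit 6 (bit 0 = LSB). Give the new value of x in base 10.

12030

x = 10111010111110
bit 6 is currently 0; toggle it via x ^ (1 << 6) = x ^ 64
→ 10111011111110 = 12030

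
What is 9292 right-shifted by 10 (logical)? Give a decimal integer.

9

9292 = 10010001001100
shift right by 10 → 00000000001001 = 9
(equivalently, floor(9292 / 1024))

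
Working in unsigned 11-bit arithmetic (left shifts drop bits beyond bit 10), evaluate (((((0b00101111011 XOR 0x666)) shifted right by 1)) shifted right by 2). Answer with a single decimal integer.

0b00101111011 = 00101111011
0x666 = 11001100110
→ XOR → 11100011101 = 1821
→ shifted right by 1 → 01110001110 = 910
→ shifted right by 2 → 00011100011 = 227

227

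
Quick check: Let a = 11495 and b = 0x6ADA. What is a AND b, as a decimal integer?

10434

11495 = 010110011100111
0x6ADA = 110101011011010
AND → 010100011000010 = 10434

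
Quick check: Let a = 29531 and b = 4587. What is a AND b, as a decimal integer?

29531 = 111001101011011
4587 = 001000111101011
AND → 001000101001011 = 4427

4427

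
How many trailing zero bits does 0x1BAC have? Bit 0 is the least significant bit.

2

0x1BAC = 1101110101100
Trailing zeros: 2, so the lowest set bit is bit 2 (value 4).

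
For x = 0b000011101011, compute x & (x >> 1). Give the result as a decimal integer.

97

x = 11101011 = 235
x>>1 = 01110101
AND  = 01100001 = 97
(x & (x >> 1) has a 1 wherever x has two consecutive 1 bits.)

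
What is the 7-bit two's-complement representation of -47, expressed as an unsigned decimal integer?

81

47 in 7 bits: 0101111
Invert: 1010000
Add 1:  1010001 = 81
(Check: 2^7 - 47 = 128 - 47 = 81.)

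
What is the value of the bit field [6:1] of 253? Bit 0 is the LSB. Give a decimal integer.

v = 011111101
Shift right by 1: 01111110
Mask low 6 bits: 111110 = 62

62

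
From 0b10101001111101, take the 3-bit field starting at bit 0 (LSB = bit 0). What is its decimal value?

5

v = 10101001111101
Shift right by 0: 10101001111101
Mask low 3 bits: 101 = 5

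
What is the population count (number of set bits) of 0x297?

6

0x297 = 1010010111
Count the 1s: 1 + 1 + 1 + 1 + 1 + 1 = 6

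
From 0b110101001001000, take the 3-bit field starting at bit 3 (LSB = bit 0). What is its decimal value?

1

v = 110101001001000
Shift right by 3: 110101001001
Mask low 3 bits: 001 = 1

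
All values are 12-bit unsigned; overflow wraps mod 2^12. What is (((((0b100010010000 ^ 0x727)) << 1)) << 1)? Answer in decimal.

0b100010010000 = 100010010000
0x727 = 011100100111
→ ^ → 111110110111 = 4023
→ << 1 (mod 2^12) → 111101101110 = 3950
→ << 1 (mod 2^12) → 111011011100 = 3804

3804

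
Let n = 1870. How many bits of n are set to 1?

7

1870 = 11101001110
Count the 1s: 1 + 1 + 1 + 1 + 1 + 1 + 1 = 7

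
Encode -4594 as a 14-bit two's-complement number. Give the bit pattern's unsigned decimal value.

11790

4594 in 14 bits: 01000111110010
Invert: 10111000001101
Add 1:  10111000001110 = 11790
(Check: 2^14 - 4594 = 16384 - 4594 = 11790.)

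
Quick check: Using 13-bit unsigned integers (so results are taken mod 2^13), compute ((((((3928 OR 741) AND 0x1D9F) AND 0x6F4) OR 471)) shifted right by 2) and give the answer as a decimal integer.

3928 = 0111101011000
741 = 0001011100101
→ OR → 0111111111101 = 4093
0x1D9F = 1110110011111
→ AND → 0110110011101 = 3485
0x6F4 = 0011011110100
→ AND → 0010010010100 = 1172
471 = 0000111010111
→ OR → 0010111010111 = 1495
→ shifted right by 2 → 0000101110101 = 373

373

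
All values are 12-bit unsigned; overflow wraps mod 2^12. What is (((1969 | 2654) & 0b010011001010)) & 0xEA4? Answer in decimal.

1152

1969 = 011110110001
2654 = 101001011110
→ | → 111111111111 = 4095
0b010011001010 = 010011001010
→ & → 010011001010 = 1226
0xEA4 = 111010100100
→ & → 010010000000 = 1152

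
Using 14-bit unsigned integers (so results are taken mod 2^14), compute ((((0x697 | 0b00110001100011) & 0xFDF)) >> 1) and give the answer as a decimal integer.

0x697 = 00011010010111
0b00110001100011 = 00110001100011
→ | → 00111011110111 = 3831
0xFDF = 00111111011111
→ & → 00111011010111 = 3799
→ >> 1 → 00011101101011 = 1899

1899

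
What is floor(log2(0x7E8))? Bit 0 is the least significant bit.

10

0x7E8 = 11111101000
The topmost 1 is at position 10 (since 2^10 = 1024 ≤ 2024 < 2048).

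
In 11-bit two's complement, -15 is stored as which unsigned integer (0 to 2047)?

2033

15 in 11 bits: 00000001111
Invert: 11111110000
Add 1:  11111110001 = 2033
(Check: 2^11 - 15 = 2048 - 15 = 2033.)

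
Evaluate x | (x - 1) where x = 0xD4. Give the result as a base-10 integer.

215

x = 11010100 = 212
x - 1 = 11010011
OR    = 11010111 = 215
(x | (x - 1) sets all bits below the lowest set bit.)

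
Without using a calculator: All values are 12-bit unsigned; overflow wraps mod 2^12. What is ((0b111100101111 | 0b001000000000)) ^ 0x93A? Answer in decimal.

0b111100101111 = 111100101111
0b001000000000 = 001000000000
→ | → 111100101111 = 3887
0x93A = 100100111010
→ ^ → 011000010101 = 1557

1557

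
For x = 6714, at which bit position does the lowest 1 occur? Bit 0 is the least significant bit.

1

6714 = 1101000111010
Trailing zeros: 1, so the lowest set bit is bit 1 (value 2).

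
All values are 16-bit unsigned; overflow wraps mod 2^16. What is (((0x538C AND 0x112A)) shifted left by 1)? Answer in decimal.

0x538C = 0101001110001100
0x112A = 0001000100101010
→ AND → 0001000100001000 = 4360
→ shifted left by 1 (mod 2^16) → 0010001000010000 = 8720

8720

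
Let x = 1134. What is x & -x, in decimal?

x = 10001101110 = 1134
-x (two's complement) = …01110010010
AND   = 00000000010 = 2
(x & -x isolates the lowest set bit of x.)

2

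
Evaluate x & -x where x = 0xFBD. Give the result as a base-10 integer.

x = 111110111101 = 4029
-x (two's complement) = …000001000011
AND   = 000000000001 = 1
(x & -x isolates the lowest set bit of x.)

1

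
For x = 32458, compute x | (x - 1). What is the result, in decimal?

32459

x = 111111011001010 = 32458
x - 1 = 111111011001001
OR    = 111111011001011 = 32459
(x | (x - 1) sets all bits below the lowest set bit.)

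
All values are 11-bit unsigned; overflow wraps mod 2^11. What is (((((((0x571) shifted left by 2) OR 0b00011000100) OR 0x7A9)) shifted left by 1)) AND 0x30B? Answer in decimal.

778

0x571 = 10101110001
→ shifted left by 2 (mod 2^11) → 10111000100 = 1476
0b00011000100 = 00011000100
→ OR → 10111000100 = 1476
0x7A9 = 11110101001
→ OR → 11111101101 = 2029
→ shifted left by 1 (mod 2^11) → 11111011010 = 2010
0x30B = 01100001011
→ AND → 01100001010 = 778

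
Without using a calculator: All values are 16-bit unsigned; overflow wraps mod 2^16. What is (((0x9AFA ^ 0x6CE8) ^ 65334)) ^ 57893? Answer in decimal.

0x9AFA = 1001101011111010
0x6CE8 = 0110110011101000
→ ^ → 1111011000010010 = 62994
65334 = 1111111100110110
→ ^ → 0000100100100100 = 2340
57893 = 1110001000100101
→ ^ → 1110101100000001 = 60161

60161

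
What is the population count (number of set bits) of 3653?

6

3653 = 111001000101
Count the 1s: 1 + 1 + 1 + 1 + 1 + 1 = 6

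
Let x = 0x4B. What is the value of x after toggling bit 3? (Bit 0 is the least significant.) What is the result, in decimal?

67

x = 0000001001011
bit 3 is currently 1; toggle it via x ^ (1 << 3) = x ^ 8
→ 0000001000011 = 67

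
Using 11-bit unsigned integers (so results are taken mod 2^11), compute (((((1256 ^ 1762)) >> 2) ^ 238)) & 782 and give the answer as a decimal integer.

1256 = 10011101000
1762 = 11011100010
→ ^ → 01000001010 = 522
→ >> 2 → 00010000010 = 130
238 = 00011101110
→ ^ → 00001101100 = 108
782 = 01100001110
→ & → 00000001100 = 12

12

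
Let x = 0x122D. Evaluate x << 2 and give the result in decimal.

0x122D = 001001000101101
shift left by 2 → 100100010110100 = 18612
(equivalently, 4653 × 2^2 = 4653 × 4)

18612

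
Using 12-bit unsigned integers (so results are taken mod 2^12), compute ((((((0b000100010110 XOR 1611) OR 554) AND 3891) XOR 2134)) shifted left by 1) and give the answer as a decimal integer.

0b000100010110 = 000100010110
1611 = 011001001011
→ XOR → 011101011101 = 1885
554 = 001000101010
→ OR → 011101111111 = 1919
3891 = 111100110011
→ AND → 011100110011 = 1843
2134 = 100001010110
→ XOR → 111101100101 = 3941
→ shifted left by 1 (mod 2^12) → 111011001010 = 3786

3786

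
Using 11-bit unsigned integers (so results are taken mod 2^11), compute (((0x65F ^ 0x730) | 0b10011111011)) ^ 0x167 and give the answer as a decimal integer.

0x65F = 11001011111
0x730 = 11100110000
→ ^ → 00101101111 = 367
0b10011111011 = 10011111011
→ | → 10111111111 = 1535
0x167 = 00101100111
→ ^ → 10010011000 = 1176

1176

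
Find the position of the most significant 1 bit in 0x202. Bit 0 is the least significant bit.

0x202 = 1000000010
The topmost 1 is at position 9 (since 2^9 = 512 ≤ 514 < 1024).

9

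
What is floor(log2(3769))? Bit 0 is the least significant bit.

3769 = 111010111001
The topmost 1 is at position 11 (since 2^11 = 2048 ≤ 3769 < 4096).

11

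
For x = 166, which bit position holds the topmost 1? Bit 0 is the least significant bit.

166 = 10100110
The topmost 1 is at position 7 (since 2^7 = 128 ≤ 166 < 256).

7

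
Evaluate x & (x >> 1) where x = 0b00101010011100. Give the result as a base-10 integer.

x = 101010011100 = 2716
x>>1 = 010101001110
AND  = 000000001100 = 12
(x & (x >> 1) has a 1 wherever x has two consecutive 1 bits.)

12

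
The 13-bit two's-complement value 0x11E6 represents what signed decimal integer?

-3610

pattern = 1000111100110 (MSB is 1 ⇒ negative)
Invert: 0111000011001, add 1 → 0111000011010 = 3610, so the value is -3610.
(Equivalently: 4582 - 2^13 = 4582 - 8192 = -3610.)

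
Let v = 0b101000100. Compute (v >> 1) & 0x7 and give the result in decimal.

2

v = 101000100
Shift right by 1: 10100010
Mask low 3 bits: 010 = 2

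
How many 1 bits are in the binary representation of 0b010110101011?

n = 10110101011
Count the 1s: 1 + 1 + 1 + 1 + 1 + 1 + 1 = 7

7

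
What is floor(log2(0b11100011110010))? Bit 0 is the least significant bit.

0b11100011110010 = 11100011110010
The topmost 1 is at position 13 (since 2^13 = 8192 ≤ 14578 < 16384).

13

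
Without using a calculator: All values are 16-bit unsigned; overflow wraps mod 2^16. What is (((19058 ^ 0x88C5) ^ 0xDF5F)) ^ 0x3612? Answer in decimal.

19058 = 0100101001110010
0x88C5 = 1000100011000101
→ ^ → 1100001010110111 = 49847
0xDF5F = 1101111101011111
→ ^ → 0001110111101000 = 7656
0x3612 = 0011011000010010
→ ^ → 0010101111111010 = 11258

11258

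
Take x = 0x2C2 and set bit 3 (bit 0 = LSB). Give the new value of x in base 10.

714

x = 1011000010
bit 3 is currently 0; set it via x | (1 << 3) = x | 8
→ 1011001010 = 714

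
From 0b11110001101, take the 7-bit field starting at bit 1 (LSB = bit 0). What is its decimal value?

70

v = 11110001101
Shift right by 1: 1111000110
Mask low 7 bits: 1000110 = 70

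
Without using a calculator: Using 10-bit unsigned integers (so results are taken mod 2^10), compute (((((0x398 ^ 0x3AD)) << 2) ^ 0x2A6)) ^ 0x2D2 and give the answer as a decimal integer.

0x398 = 1110011000
0x3AD = 1110101101
→ ^ → 0000110101 = 53
→ << 2 (mod 2^10) → 0011010100 = 212
0x2A6 = 1010100110
→ ^ → 1001110010 = 626
0x2D2 = 1011010010
→ ^ → 0010100000 = 160

160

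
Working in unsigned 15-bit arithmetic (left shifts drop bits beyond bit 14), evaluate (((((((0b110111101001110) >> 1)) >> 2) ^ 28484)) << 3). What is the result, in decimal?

0b110111101001110 = 110111101001110
→ >> 1 → 011011110100111 = 14247
→ >> 2 → 000110111101001 = 3561
28484 = 110111101000100
→ ^ → 110001010101101 = 25261
→ << 3 (mod 2^15) → 001010101101000 = 5480

5480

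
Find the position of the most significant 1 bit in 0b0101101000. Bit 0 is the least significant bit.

8

0b0101101000 = 101101000
The topmost 1 is at position 8 (since 2^8 = 256 ≤ 360 < 512).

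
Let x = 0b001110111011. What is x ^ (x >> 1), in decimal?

614

x = 1110111011 = 955
x>>1 = 0111011101
XOR  = 1001100110 = 614
(x ^ (x >> 1) gives the standard binary-reflected Gray code of x.)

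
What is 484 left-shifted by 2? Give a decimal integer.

1936

484 = 00111100100
shift left by 2 → 11110010000 = 1936
(equivalently, 484 × 2^2 = 484 × 4)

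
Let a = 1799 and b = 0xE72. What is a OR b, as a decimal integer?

3959

1799 = 011100000111
0xE72 = 111001110010
 OR → 111101110111 = 3959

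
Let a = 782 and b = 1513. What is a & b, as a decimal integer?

782 = 01100001110
1513 = 10111101001
AND → 00100001000 = 264

264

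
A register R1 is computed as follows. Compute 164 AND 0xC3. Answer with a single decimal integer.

128

164 = 10100100
0xC3 = 11000011
AND → 10000000 = 128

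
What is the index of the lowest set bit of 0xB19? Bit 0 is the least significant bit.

0

0xB19 = 101100011001
Trailing zeros: 0, so the lowest set bit is bit 0 (value 1).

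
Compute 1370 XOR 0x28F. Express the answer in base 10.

1370 = 10101011010
0x28F = 01010001111
XOR → 11111010101 = 2005

2005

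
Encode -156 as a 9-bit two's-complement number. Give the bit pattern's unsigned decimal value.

356

156 in 9 bits: 010011100
Invert: 101100011
Add 1:  101100100 = 356
(Check: 2^9 - 156 = 512 - 156 = 356.)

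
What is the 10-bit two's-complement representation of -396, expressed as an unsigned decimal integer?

396 in 10 bits: 0110001100
Invert: 1001110011
Add 1:  1001110100 = 628
(Check: 2^10 - 396 = 1024 - 396 = 628.)

628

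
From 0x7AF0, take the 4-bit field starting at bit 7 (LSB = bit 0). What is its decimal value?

5

v = 0111101011110000
Shift right by 7: 011110101
Mask low 4 bits: 0101 = 5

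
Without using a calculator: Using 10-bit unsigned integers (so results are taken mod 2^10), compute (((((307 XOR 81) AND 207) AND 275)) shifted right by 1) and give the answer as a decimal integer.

307 = 0100110011
81 = 0001010001
→ XOR → 0101100010 = 354
207 = 0011001111
→ AND → 0001000010 = 66
275 = 0100010011
→ AND → 0000000010 = 2
→ shifted right by 1 → 0000000001 = 1

1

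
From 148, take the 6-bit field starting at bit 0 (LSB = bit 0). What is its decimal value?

v = 010010100
Shift right by 0: 010010100
Mask low 6 bits: 010100 = 20

20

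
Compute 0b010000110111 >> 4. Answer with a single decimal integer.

x = 10000110111
shift right by 4 → 00001000011 = 67
(equivalently, floor(1079 / 16))

67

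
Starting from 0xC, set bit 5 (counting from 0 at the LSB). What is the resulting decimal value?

x = 00001100
bit 5 is currently 0; set it via x | (1 << 5) = x | 32
→ 00101100 = 44

44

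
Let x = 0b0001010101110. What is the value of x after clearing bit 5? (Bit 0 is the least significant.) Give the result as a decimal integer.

654

x = 0001010101110
bit 5 is currently 1; clear it via x & ~(1 << 5) = x & ~32
→ 0001010001110 = 654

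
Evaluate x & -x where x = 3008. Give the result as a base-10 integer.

x = 101111000000 = 3008
-x (two's complement) = …010001000000
AND   = 000001000000 = 64
(x & -x isolates the lowest set bit of x.)

64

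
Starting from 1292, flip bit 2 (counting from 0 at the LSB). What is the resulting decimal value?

1288

x = 00010100001100
bit 2 is currently 1; toggle it via x ^ (1 << 2) = x ^ 4
→ 00010100001000 = 1288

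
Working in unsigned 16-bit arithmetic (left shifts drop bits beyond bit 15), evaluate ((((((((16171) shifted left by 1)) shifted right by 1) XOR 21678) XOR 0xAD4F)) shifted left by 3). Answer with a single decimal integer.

13904

16171 = 0011111100101011
→ shifted left by 1 (mod 2^16) → 0111111001010110 = 32342
→ shifted right by 1 → 0011111100101011 = 16171
21678 = 0101010010101110
→ XOR → 0110101110000101 = 27525
0xAD4F = 1010110101001111
→ XOR → 1100011011001010 = 50890
→ shifted left by 3 (mod 2^16) → 0011011001010000 = 13904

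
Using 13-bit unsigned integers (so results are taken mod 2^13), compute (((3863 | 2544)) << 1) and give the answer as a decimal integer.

8174

3863 = 0111100010111
2544 = 0100111110000
→ | → 0111111110111 = 4087
→ << 1 (mod 2^13) → 1111111101110 = 8174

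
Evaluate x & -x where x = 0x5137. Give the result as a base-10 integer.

x = 101000100110111 = 20791
-x (two's complement) = …010111011001001
AND   = 000000000000001 = 1
(x & -x isolates the lowest set bit of x.)

1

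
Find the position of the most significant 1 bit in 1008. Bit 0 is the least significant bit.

9

1008 = 1111110000
The topmost 1 is at position 9 (since 2^9 = 512 ≤ 1008 < 1024).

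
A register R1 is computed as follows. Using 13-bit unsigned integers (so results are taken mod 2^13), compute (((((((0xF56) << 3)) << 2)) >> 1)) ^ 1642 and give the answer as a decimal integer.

0xF56 = 0111101010110
→ << 3 (mod 2^13) → 1101010110000 = 6832
→ << 2 (mod 2^13) → 0101011000000 = 2752
→ >> 1 → 0010101100000 = 1376
1642 = 0011001101010
→ ^ → 0001100001010 = 778

778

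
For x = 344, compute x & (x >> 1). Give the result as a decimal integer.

8

x = 101011000 = 344
x>>1 = 010101100
AND  = 000001000 = 8
(x & (x >> 1) has a 1 wherever x has two consecutive 1 bits.)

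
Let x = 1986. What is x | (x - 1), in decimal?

x = 11111000010 = 1986
x - 1 = 11111000001
OR    = 11111000011 = 1987
(x | (x - 1) sets all bits below the lowest set bit.)

1987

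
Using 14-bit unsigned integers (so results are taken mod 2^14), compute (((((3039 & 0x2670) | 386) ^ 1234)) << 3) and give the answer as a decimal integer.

3039 = 00101111011111
0x2670 = 10011001110000
→ & → 00001001010000 = 592
386 = 00000110000010
→ | → 00001111010010 = 978
1234 = 00010011010010
→ ^ → 00011100000000 = 1792
→ << 3 (mod 2^14) → 11100000000000 = 14336

14336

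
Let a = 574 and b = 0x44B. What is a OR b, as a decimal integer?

574 = 01000111110
0x44B = 10001001011
 OR → 11001111111 = 1663

1663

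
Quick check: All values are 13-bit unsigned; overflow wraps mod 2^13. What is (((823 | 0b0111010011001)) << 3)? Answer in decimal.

7672

823 = 0001100110111
0b0111010011001 = 0111010011001
→ | → 0111110111111 = 4031
→ << 3 (mod 2^13) → 1110111111000 = 7672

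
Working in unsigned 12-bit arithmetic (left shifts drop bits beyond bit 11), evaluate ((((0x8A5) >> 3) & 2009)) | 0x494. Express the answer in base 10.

1428

0x8A5 = 100010100101
→ >> 3 → 000100010100 = 276
2009 = 011111011001
→ & → 000100010000 = 272
0x494 = 010010010100
→ | → 010110010100 = 1428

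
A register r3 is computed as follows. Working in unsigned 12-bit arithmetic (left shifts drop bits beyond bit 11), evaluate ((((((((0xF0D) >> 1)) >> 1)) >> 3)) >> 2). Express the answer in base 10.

30

0xF0D = 111100001101
→ >> 1 → 011110000110 = 1926
→ >> 1 → 001111000011 = 963
→ >> 3 → 000001111000 = 120
→ >> 2 → 000000011110 = 30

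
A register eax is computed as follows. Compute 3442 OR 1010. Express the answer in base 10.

3442 = 110101110010
1010 = 001111110010
 OR → 111111110010 = 4082

4082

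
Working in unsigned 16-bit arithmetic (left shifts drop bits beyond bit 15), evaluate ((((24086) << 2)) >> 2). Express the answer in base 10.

7702

24086 = 0101111000010110
→ << 2 (mod 2^16) → 0111100001011000 = 30808
→ >> 2 → 0001111000010110 = 7702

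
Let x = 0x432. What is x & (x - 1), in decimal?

x = 10000110010 = 1074
x - 1 = 10000110001
AND   = 10000110000 = 1072
(x & (x - 1) clears the lowest set bit of x.)

1072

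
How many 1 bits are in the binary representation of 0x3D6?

0x3D6 = 1111010110
Count the 1s: 1 + 1 + 1 + 1 + 1 + 1 + 1 = 7

7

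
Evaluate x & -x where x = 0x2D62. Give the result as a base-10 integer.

2

x = 10110101100010 = 11618
-x (two's complement) = …01001010011110
AND   = 00000000000010 = 2
(x & -x isolates the lowest set bit of x.)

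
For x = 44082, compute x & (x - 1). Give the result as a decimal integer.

x = 1010110000110010 = 44082
x - 1 = 1010110000110001
AND   = 1010110000110000 = 44080
(x & (x - 1) clears the lowest set bit of x.)

44080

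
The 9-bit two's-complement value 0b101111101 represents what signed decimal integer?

pattern = 101111101 (MSB is 1 ⇒ negative)
Invert: 010000010, add 1 → 010000011 = 131, so the value is -131.
(Equivalently: 381 - 2^9 = 381 - 512 = -131.)

-131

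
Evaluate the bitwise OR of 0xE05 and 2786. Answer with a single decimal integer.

3815

0xE05 = 111000000101
2786 = 101011100010
 OR → 111011100111 = 3815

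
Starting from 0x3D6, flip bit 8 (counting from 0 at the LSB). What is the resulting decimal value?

x = 0001111010110
bit 8 is currently 1; toggle it via x ^ (1 << 8) = x ^ 256
→ 0001011010110 = 726

726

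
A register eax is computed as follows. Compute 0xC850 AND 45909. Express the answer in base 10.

0xC850 = 1100100001010000
45909 = 1011001101010101
AND → 1000000001010000 = 32848

32848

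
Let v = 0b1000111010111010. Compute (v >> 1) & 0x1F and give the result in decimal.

v = 1000111010111010
Shift right by 1: 100011101011101
Mask low 5 bits: 11101 = 29

29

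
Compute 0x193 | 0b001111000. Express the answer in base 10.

0x193 = 110010011
b = 001111000
 OR → 111111011 = 507

507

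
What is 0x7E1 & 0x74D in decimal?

0x7E1 = 11111100001
0x74D = 11101001101
AND → 11101000001 = 1857

1857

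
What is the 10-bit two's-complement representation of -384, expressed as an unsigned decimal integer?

640

384 in 10 bits: 0110000000
Invert: 1001111111
Add 1:  1010000000 = 640
(Check: 2^10 - 384 = 1024 - 384 = 640.)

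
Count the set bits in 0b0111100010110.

n = 111100010110
Count the 1s: 1 + 1 + 1 + 1 + 1 + 1 + 1 = 7

7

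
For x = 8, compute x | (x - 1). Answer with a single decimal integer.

x = 1000 = 8
x - 1 = 0111
OR    = 1111 = 15
(x | (x - 1) sets all bits below the lowest set bit.)

15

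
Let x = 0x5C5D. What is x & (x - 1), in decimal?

x = 101110001011101 = 23645
x - 1 = 101110001011100
AND   = 101110001011100 = 23644
(x & (x - 1) clears the lowest set bit of x.)

23644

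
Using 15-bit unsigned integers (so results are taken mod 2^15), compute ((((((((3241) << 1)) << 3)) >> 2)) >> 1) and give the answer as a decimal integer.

2386

3241 = 000110010101001
→ << 1 (mod 2^15) → 001100101010010 = 6482
→ << 3 (mod 2^15) → 100101010010000 = 19088
→ >> 2 → 001001010100100 = 4772
→ >> 1 → 000100101010010 = 2386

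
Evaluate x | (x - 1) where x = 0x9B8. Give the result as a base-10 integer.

2495

x = 100110111000 = 2488
x - 1 = 100110110111
OR    = 100110111111 = 2495
(x | (x - 1) sets all bits below the lowest set bit.)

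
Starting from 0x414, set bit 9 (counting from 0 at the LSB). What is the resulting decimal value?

1556

x = 10000010100
bit 9 is currently 0; set it via x | (1 << 9) = x | 512
→ 11000010100 = 1556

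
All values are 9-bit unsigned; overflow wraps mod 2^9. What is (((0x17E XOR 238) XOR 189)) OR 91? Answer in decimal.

0x17E = 101111110
238 = 011101110
→ XOR → 110010000 = 400
189 = 010111101
→ XOR → 100101101 = 301
91 = 001011011
→ OR → 101111111 = 383

383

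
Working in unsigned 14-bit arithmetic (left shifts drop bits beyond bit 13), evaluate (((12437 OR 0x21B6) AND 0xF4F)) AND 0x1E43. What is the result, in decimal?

3

12437 = 11000010010101
0x21B6 = 10000110110110
→ OR → 11000110110111 = 12727
0xF4F = 00111101001111
→ AND → 00000100000111 = 263
0x1E43 = 01111001000011
→ AND → 00000000000011 = 3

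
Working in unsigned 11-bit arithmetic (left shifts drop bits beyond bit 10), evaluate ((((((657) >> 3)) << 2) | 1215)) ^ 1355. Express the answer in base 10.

180

657 = 01010010001
→ >> 3 → 00001010010 = 82
→ << 2 (mod 2^11) → 00101001000 = 328
1215 = 10010111111
→ | → 10111111111 = 1535
1355 = 10101001011
→ ^ → 00010110100 = 180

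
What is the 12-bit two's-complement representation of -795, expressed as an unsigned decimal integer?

3301

795 in 12 bits: 001100011011
Invert: 110011100100
Add 1:  110011100101 = 3301
(Check: 2^12 - 795 = 4096 - 795 = 3301.)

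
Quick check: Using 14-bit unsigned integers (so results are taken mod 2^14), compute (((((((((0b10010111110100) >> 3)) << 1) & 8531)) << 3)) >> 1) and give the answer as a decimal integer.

1344

0b10010111110100 = 10010111110100
→ >> 3 → 00010010111110 = 1214
→ << 1 (mod 2^14) → 00100101111100 = 2428
8531 = 10000101010011
→ & → 00000101010000 = 336
→ << 3 (mod 2^14) → 00101010000000 = 2688
→ >> 1 → 00010101000000 = 1344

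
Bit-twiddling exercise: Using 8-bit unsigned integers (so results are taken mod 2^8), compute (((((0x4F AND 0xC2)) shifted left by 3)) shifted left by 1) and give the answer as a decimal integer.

0x4F = 01001111
0xC2 = 11000010
→ AND → 01000010 = 66
→ shifted left by 3 (mod 2^8) → 00010000 = 16
→ shifted left by 1 (mod 2^8) → 00100000 = 32

32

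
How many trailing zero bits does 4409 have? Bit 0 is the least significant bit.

0

4409 = 1000100111001
Trailing zeros: 0, so the lowest set bit is bit 0 (value 1).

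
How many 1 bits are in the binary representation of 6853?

7

6853 = 1101011000101
Count the 1s: 1 + 1 + 1 + 1 + 1 + 1 + 1 = 7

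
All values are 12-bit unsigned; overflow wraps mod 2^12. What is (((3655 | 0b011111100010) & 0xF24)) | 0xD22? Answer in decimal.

3878

3655 = 111001000111
0b011111100010 = 011111100010
→ | → 111111100111 = 4071
0xF24 = 111100100100
→ & → 111100100100 = 3876
0xD22 = 110100100010
→ | → 111100100110 = 3878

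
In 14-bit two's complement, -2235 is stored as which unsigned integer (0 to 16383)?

2235 in 14 bits: 00100010111011
Invert: 11011101000100
Add 1:  11011101000101 = 14149
(Check: 2^14 - 2235 = 16384 - 2235 = 14149.)

14149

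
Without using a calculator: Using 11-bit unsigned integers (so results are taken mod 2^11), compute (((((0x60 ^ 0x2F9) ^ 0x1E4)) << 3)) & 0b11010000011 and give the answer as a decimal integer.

640

0x60 = 00001100000
0x2F9 = 01011111001
→ ^ → 01010011001 = 665
0x1E4 = 00111100100
→ ^ → 01101111101 = 893
→ << 3 (mod 2^11) → 01111101000 = 1000
0b11010000011 = 11010000011
→ & → 01010000000 = 640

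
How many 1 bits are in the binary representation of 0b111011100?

6

n = 111011100
Count the 1s: 1 + 1 + 1 + 1 + 1 + 1 = 6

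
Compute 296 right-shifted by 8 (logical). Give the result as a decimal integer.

296 = 100101000
shift right by 8 → 000000001 = 1
(equivalently, floor(296 / 256))

1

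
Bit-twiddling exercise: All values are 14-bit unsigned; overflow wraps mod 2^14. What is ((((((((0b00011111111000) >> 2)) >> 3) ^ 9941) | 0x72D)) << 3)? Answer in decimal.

0b00011111111000 = 00011111111000
→ >> 2 → 00000111111110 = 510
→ >> 3 → 00000000111111 = 63
9941 = 10011011010101
→ ^ → 10011011101010 = 9962
0x72D = 00011100101101
→ | → 10011111101111 = 10223
→ << 3 (mod 2^14) → 11111101111000 = 16248

16248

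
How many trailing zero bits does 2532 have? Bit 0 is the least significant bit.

2

2532 = 100111100100
Trailing zeros: 2, so the lowest set bit is bit 2 (value 4).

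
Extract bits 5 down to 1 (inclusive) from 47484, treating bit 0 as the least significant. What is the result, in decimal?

v = 1011100101111100
Shift right by 1: 101110010111110
Mask low 5 bits: 11110 = 30

30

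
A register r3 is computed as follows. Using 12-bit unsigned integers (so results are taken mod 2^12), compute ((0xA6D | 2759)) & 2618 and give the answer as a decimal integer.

2602

0xA6D = 101001101101
2759 = 101011000111
→ | → 101011101111 = 2799
2618 = 101000111010
→ & → 101000101010 = 2602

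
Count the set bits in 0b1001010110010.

6

n = 1001010110010
Count the 1s: 1 + 1 + 1 + 1 + 1 + 1 = 6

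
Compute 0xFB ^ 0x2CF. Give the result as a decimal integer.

0xFB = 0011111011
0x2CF = 1011001111
XOR → 1000110100 = 564

564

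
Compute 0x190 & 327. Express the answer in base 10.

256

0x190 = 110010000
327 = 101000111
AND → 100000000 = 256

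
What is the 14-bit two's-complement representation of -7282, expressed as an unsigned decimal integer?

7282 in 14 bits: 01110001110010
Invert: 10001110001101
Add 1:  10001110001110 = 9102
(Check: 2^14 - 7282 = 16384 - 7282 = 9102.)

9102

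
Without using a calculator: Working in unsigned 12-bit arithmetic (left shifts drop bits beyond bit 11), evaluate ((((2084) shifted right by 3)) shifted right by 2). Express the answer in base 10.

2084 = 100000100100
→ shifted right by 3 → 000100000100 = 260
→ shifted right by 2 → 000001000001 = 65

65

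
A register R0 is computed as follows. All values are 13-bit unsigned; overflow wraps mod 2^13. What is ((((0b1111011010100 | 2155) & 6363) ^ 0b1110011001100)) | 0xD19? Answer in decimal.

3359

0b1111011010100 = 1111011010100
2155 = 0100001101011
→ | → 1111011111111 = 7935
6363 = 1100011011011
→ & → 1100011011011 = 6363
0b1110011001100 = 1110011001100
→ ^ → 0010000010111 = 1047
0xD19 = 0110100011001
→ | → 0110100011111 = 3359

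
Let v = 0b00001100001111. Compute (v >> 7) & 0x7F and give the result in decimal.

6

v = 00001100001111
Shift right by 7: 0000110
Mask low 7 bits: 0000110 = 6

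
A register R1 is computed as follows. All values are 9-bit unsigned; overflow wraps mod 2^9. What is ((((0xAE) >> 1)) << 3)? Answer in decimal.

184

0xAE = 010101110
→ >> 1 → 001010111 = 87
→ << 3 (mod 2^9) → 010111000 = 184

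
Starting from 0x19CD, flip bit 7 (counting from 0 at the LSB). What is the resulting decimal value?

6477

x = 01100111001101
bit 7 is currently 1; toggle it via x ^ (1 << 7) = x ^ 128
→ 01100101001101 = 6477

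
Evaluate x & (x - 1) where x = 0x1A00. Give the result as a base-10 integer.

x = 1101000000000 = 6656
x - 1 = 1100111111111
AND   = 1100000000000 = 6144
(x & (x - 1) clears the lowest set bit of x.)

6144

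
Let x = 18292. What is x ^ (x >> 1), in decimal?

25806

x = 100011101110100 = 18292
x>>1 = 010001110111010
XOR  = 110010011001110 = 25806
(x ^ (x >> 1) gives the standard binary-reflected Gray code of x.)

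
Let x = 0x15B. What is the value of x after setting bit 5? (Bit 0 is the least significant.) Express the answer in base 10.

379

x = 101011011
bit 5 is currently 0; set it via x | (1 << 5) = x | 32
→ 101111011 = 379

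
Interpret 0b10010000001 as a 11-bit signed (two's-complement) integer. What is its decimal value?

pattern = 10010000001 (MSB is 1 ⇒ negative)
Invert: 01101111110, add 1 → 01101111111 = 895, so the value is -895.
(Equivalently: 1153 - 2^11 = 1153 - 2048 = -895.)

-895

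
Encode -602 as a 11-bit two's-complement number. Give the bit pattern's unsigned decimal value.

1446

602 in 11 bits: 01001011010
Invert: 10110100101
Add 1:  10110100110 = 1446
(Check: 2^11 - 602 = 2048 - 602 = 1446.)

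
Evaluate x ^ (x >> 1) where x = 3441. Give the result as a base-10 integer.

x = 110101110001 = 3441
x>>1 = 011010111000
XOR  = 101111001001 = 3017
(x ^ (x >> 1) gives the standard binary-reflected Gray code of x.)

3017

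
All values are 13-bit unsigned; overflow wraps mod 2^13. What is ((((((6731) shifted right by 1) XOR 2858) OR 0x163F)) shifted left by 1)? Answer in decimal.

6731 = 1101001001011
→ shifted right by 1 → 0110100100101 = 3365
2858 = 0101100101010
→ XOR → 0011000001111 = 1551
0x163F = 1011000111111
→ OR → 1011000111111 = 5695
→ shifted left by 1 (mod 2^13) → 0110001111110 = 3198

3198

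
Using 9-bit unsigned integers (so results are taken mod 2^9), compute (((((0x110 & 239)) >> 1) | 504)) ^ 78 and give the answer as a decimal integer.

438

0x110 = 100010000
239 = 011101111
→ & → 000000000 = 0
→ >> 1 → 000000000 = 0
504 = 111111000
→ | → 111111000 = 504
78 = 001001110
→ ^ → 110110110 = 438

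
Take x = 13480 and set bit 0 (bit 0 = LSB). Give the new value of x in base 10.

x = 0011010010101000
bit 0 is currently 0; set it via x | (1 << 0) = x | 1
→ 0011010010101001 = 13481

13481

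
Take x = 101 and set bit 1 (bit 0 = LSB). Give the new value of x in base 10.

x = 001100101
bit 1 is currently 0; set it via x | (1 << 1) = x | 2
→ 001100111 = 103

103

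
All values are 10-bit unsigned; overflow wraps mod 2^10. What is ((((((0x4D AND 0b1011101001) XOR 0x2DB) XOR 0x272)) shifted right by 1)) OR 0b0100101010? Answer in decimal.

378

0x4D = 0001001101
0b1011101001 = 1011101001
→ AND → 0001001001 = 73
0x2DB = 1011011011
→ XOR → 1010010010 = 658
0x272 = 1001110010
→ XOR → 0011100000 = 224
→ shifted right by 1 → 0001110000 = 112
0b0100101010 = 0100101010
→ OR → 0101111010 = 378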